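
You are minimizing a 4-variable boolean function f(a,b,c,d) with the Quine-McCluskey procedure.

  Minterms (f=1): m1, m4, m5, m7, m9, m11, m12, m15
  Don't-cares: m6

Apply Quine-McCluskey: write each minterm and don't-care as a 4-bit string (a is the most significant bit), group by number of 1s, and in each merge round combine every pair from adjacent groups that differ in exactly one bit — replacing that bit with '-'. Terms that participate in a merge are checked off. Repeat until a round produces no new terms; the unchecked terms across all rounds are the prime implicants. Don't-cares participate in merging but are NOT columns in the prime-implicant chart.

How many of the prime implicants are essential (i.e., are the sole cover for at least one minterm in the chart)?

Round 0: 0001✓ 0100✓ 0101✓ 0110✓ 0111✓ 1001✓ 1011✓ 1100✓ 1111✓
Round 1: -001 -100 -111 0-01 01-0✓ 01-1✓ 010-✓ 011-✓ 1-11 10-1
Round 2: 01--
PIs = {-001, -100, -111, 0-01, 01--, 1-11, 10-1}
Coverage chart:
  m1: -001,0-01
  m4: -100,01--
  m5: 0-01,01--
  m7: -111,01--
  m9: -001,10-1
  m11: 1-11,10-1
  m12: -100 ←essential
  m15: -111,1-11
Essential: -100

1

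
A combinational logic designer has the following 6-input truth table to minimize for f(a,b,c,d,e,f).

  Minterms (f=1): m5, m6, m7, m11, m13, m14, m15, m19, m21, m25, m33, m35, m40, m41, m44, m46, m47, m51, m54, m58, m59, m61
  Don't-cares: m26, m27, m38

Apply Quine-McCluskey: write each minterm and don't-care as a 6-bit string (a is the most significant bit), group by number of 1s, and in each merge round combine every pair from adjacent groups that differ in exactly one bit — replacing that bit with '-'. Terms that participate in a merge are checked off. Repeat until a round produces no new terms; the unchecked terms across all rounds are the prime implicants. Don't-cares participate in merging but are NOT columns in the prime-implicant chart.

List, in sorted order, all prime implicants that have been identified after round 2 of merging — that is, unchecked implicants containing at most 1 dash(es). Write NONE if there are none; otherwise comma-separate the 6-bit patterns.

[col 0] 000101*, 000110*, 000111*, 001011*, 001101*, 001110*, 001111*, 010011*, 010101*, 011001*, 011010*, 011011*, 100001*, 100011*, 100110*, 101000*, 101001*, 101100*, 101110*, 101111*, 110011*, 110110*, 111010*, 111011*, 111101
[col 1] -00110*, -01110*, -01111*, -10011*, -11010*, -11011*, 0-0101, 0-1011, 00-101*, 00-110*, 00-111*, 0001-1*, 00011-*, 001-11, 0011-1*, 00111-*, 01-011*, 0110-1, 01101-*, 1-0011, 1-0110, 10-001, 10-110*, 1000-1, 101-00, 10100-, 1011-0, 10111-*, 11-011*, 11101-*
[col 2] -0-110, -0111-, -1-011, -1101-, 00-1-1, 00-11-
Prime implicants: -0-110, -0111-, -1-011, -1101-, 0-0101, 0-1011, 00-1-1, 00-11-, 001-11, 0110-1, 1-0011, 1-0110, 10-001, 1000-1, 101-00, 10100-, 1011-0, 111101

0-0101, 0-1011, 001-11, 0110-1, 1-0011, 1-0110, 10-001, 1000-1, 101-00, 10100-, 1011-0, 111101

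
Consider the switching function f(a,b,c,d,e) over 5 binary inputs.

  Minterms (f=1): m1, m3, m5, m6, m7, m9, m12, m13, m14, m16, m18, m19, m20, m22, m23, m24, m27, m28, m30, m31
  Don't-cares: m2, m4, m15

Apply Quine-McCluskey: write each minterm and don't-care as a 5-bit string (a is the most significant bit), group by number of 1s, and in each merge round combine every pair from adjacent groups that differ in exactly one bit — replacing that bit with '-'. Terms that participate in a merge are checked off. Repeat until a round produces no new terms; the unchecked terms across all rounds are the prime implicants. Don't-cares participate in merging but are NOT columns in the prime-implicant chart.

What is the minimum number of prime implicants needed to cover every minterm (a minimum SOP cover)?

5

Round 0: 00001✓ 00010✓ 00011✓ 00100✓ 00101✓ 00110✓ 00111✓ 01001✓ 01100✓ 01101✓ 01110✓ 01111✓ 10000✓ 10010✓ 10011✓ 10100✓ 10110✓ 10111✓ 11000✓ 11011✓ 11100✓ 11110✓ 11111✓
Round 1: -0010✓ -0011✓ -0100✓ -0110✓ -0111✓ -1100✓ -1110✓ -1111✓ 0-001✓ 0-100✓ 0-101✓ 0-110✓ 0-111✓ 00-01✓ 00-10✓ 00-11✓ 000-1✓ 0001-✓ 001-0✓ 001-1✓ 0010-✓ 0011-✓ 01-01✓ 011-0✓ 011-1✓ 0110-✓ 0111-✓ 1-000✓ 1-011✓ 1-100✓ 1-110✓ 1-111✓ 10-00✓ 10-10✓ 10-11✓ 100-0✓ 1001-✓ 101-0✓ 1011-✓ 11-00✓ 11-11✓ 111-0✓ 1111-✓
Round 2: --100✓ --110✓ --111✓ -0-10✓ -0-11✓ -001-✓ -01-0✓ -011-✓ -11-0✓ -111-✓ 0--01 0-1-0✓ 0-1-1✓ 0-10-✓ 0-11-✓ 00--1 00-1-✓ 001--✓ 011--✓ 1--00 1--11 1-1-0✓ 1-11-✓ 10--0 10-1-✓
Round 3: --1-0 --11- -0-1- 0-1--
PIs = {--1-0, --11-, -0-1-, 0--01, 0-1--, 00--1, 1--00, 1--11, 10--0}
Coverage chart:
  m1: 0--01,00--1
  m3: -0-1-,00--1
  m5: 0--01,0-1--,00--1
  m6: --1-0,--11-,-0-1-,0-1--
  m7: --11-,-0-1-,0-1--,00--1
  m9: 0--01 ←essential
  m12: --1-0,0-1--
  m13: 0--01,0-1--
  m14: --1-0,--11-,0-1--
  m16: 1--00,10--0
  m18: -0-1-,10--0
  m19: -0-1-,1--11
  m20: --1-0,1--00,10--0
  m22: --1-0,--11-,-0-1-,10--0
  m23: --11-,-0-1-,1--11
  m24: 1--00 ←essential
  m27: 1--11 ←essential
  m28: --1-0,1--00
  m30: --1-0,--11-
  m31: --11-,1--11
Essential: 0--01, 1--00, 1--11
Petrick residual → --1-0, -0-1-
Min cover (5 terms): ce' + b'd + a'd'e + ad'e' + ade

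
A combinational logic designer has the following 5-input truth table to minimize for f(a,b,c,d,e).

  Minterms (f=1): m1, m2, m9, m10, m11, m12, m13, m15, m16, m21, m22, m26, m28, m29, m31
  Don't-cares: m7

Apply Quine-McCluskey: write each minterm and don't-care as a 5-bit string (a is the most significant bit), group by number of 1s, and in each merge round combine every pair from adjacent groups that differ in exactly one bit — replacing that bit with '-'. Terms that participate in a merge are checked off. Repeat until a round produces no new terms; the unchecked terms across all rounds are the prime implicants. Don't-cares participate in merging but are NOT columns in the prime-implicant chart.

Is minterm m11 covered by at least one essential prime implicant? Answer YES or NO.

size-2^0 implicants → 00001(✓)  00010(✓)  00111(✓)  01001(✓)  01010(✓)  01011(✓)  01100(✓)  01101(✓)  01111(✓)  10000  10101(✓)  10110  11010(✓)  11100(✓)  11101(✓)  11111(✓)
size-2^1 implicants → -1010  -1100(✓)  -1101(✓)  -1111(✓)  0-001  0-010  0-111  01-01(✓)  01-11(✓)  010-1(✓)  0101-  011-1(✓)  0110-(✓)  1-101  111-1(✓)  1110-(✓)
size-2^2 implicants → -11-1  -110-  01--1
Unchecked terms (primes): -1010, -11-1, -110-, 0-001, 0-010, 0-111, 01--1, 0101-, 1-101, 10000, 10110
Minterm coverage:
  m1 ⊆ 0-001 [E]
  m2 ⊆ 0-010 [E]
  m9 ⊆ 0-001,01--1
  m10 ⊆ -1010,0-010,0101-
  m11 ⊆ 01--1,0101-
  m12 ⊆ -110- [E]
  m13 ⊆ -11-1,-110-,01--1
  m15 ⊆ -11-1,0-111,01--1
  m16 ⊆ 10000 [E]
  m21 ⊆ 1-101 [E]
  m22 ⊆ 10110 [E]
  m26 ⊆ -1010 [E]
  m28 ⊆ -110- [E]
  m29 ⊆ -11-1,-110-,1-101
  m31 ⊆ -11-1 [E]
E = {-1010, -11-1, -110-, 0-001, 0-010, 1-101, 10000, 10110}

NO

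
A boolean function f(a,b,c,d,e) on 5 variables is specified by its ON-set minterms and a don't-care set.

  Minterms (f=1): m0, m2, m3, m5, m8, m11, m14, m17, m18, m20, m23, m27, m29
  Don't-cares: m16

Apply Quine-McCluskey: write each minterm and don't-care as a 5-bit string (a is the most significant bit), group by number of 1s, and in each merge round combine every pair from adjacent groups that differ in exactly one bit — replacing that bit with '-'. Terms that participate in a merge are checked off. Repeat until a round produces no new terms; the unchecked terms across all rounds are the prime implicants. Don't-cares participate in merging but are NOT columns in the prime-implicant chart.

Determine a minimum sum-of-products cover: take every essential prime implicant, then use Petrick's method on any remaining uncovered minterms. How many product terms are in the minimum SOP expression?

10

[col 0] 00000*, 00010*, 00011*, 00101, 01000*, 01011*, 01110, 10000*, 10001*, 10010*, 10100*, 10111, 11011*, 11101
[col 1] -0000*, -0010*, -1011, 0-000, 0-011, 000-0*, 0001-, 10-00, 100-0*, 1000-
[col 2] -00-0
Prime implicants: -00-0, -1011, 0-000, 0-011, 0001-, 00101, 01110, 10-00, 1000-, 10111, 11101
PI chart (minterm → PIs covering it):
  0 | -00-0,0-000
  2 | -00-0,0001-
  3 | 0-011,0001-
  5 | 00101  (sole → essential)
  8 | 0-000  (sole → essential)
  11 | -1011,0-011
  14 | 01110  (sole → essential)
  17 | 1000-  (sole → essential)
  18 | -00-0  (sole → essential)
  20 | 10-00  (sole → essential)
  23 | 10111  (sole → essential)
  27 | -1011  (sole → essential)
  29 | 11101  (sole → essential)
Essential prime implicants: -00-0, -1011, 0-000, 00101, 01110, 10-00, 1000-, 10111, 11101
Petrick residual → 0-011
Minimum SOP uses 10 PIs: b'c'e' + bc'de + a'c'd'e' + a'c'de + a'b'cd'e + a'bcde' + ab'd'e' + ab'c'd' + ab'cde + abcd'e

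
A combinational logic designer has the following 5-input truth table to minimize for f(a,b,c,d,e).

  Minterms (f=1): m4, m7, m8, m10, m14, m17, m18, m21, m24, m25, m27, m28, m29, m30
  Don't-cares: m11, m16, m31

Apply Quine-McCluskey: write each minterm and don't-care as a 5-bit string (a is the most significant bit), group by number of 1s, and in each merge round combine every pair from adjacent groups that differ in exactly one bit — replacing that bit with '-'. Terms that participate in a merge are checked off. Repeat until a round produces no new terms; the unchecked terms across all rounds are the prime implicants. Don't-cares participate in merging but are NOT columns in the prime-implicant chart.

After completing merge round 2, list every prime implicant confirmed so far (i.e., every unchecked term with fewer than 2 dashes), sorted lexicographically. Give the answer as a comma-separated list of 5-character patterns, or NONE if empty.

-1000, -1011, -1110, 00100, 00111, 01-10, 010-0, 0101-, 100-0

size-2^0 implicants → 00100  00111  01000(✓)  01010(✓)  01011(✓)  01110(✓)  10000(✓)  10001(✓)  10010(✓)  10101(✓)  11000(✓)  11001(✓)  11011(✓)  11100(✓)  11101(✓)  11110(✓)  11111(✓)
size-2^1 implicants → -1000  -1011  -1110  01-10  010-0  0101-  1-000(✓)  1-001(✓)  1-101(✓)  10-01(✓)  100-0  1000-(✓)  11-00(✓)  11-01(✓)  11-11(✓)  110-1(✓)  1100-(✓)  111-0(✓)  111-1(✓)  1110-(✓)  1111-(✓)
size-2^2 implicants → 1--01  1-00-  11--1  11-0-  111--
Unchecked terms (primes): -1000, -1011, -1110, 00100, 00111, 01-10, 010-0, 0101-, 1--01, 1-00-, 100-0, 11--1, 11-0-, 111--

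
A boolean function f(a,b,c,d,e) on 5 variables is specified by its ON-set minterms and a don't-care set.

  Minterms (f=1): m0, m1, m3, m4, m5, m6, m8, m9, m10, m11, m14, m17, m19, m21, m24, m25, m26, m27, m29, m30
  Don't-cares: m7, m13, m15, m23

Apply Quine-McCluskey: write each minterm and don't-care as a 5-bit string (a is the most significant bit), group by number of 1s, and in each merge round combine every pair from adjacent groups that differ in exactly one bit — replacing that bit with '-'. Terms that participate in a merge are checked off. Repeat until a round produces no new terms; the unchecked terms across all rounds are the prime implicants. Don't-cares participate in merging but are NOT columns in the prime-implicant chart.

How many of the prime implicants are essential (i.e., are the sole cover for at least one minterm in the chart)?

size-2^0 implicants → 00000(✓)  00001(✓)  00011(✓)  00100(✓)  00101(✓)  00110(✓)  00111(✓)  01000(✓)  01001(✓)  01010(✓)  01011(✓)  01101(✓)  01110(✓)  01111(✓)  10001(✓)  10011(✓)  10101(✓)  10111(✓)  11000(✓)  11001(✓)  11010(✓)  11011(✓)  11101(✓)  11110(✓)
size-2^1 implicants → -0001(✓)  -0011(✓)  -0101(✓)  -0111(✓)  -1000(✓)  -1001(✓)  -1010(✓)  -1011(✓)  -1101(✓)  -1110(✓)  0-000(✓)  0-001(✓)  0-011(✓)  0-101(✓)  0-110(✓)  0-111(✓)  00-00(✓)  00-01(✓)  00-11(✓)  000-1(✓)  0000-(✓)  001-0(✓)  001-1(✓)  0010-(✓)  0011-(✓)  01-01(✓)  01-10(✓)  01-11(✓)  010-0(✓)  010-1(✓)  0100-(✓)  0101-(✓)  011-1(✓)  0111-(✓)  1-001(✓)  1-011(✓)  1-101(✓)  10-01(✓)  10-11(✓)  100-1(✓)  101-1(✓)  11-01(✓)  11-10(✓)  110-0(✓)  110-1(✓)  1100-(✓)  1101-(✓)
size-2^2 implicants → --001(✓)  --011(✓)  --101(✓)  -0-01(✓)  -0-11(✓)  -00-1(✓)  -01-1(✓)  -1-01(✓)  -1-10  -10-0(✓)  -10-1(✓)  -100-(✓)  -101-(✓)  0--01(✓)  0--11(✓)  0-0-1(✓)  0-00-  0-1-1(✓)  0-11-  00--1(✓)  00-0-  001--  01--1(✓)  01-1-  010--(✓)  1--01(✓)  1-0-1(✓)  10--1(✓)  110--(✓)
size-2^3 implicants → ---01  --0-1  -0--1  -10--  0---1
Unchecked terms (primes): ---01, --0-1, -0--1, -1-10, -10--, 0---1, 0-00-, 0-11-, 00-0-, 001--, 01-1-
Minterm coverage:
  m0 ⊆ 0-00-,00-0-
  m1 ⊆ ---01,--0-1,-0--1,0---1,0-00-,00-0-
  m3 ⊆ --0-1,-0--1,0---1
  m4 ⊆ 00-0-,001--
  m5 ⊆ ---01,-0--1,0---1,00-0-,001--
  m6 ⊆ 0-11-,001--
  m8 ⊆ -10--,0-00-
  m9 ⊆ ---01,--0-1,-10--,0---1,0-00-
  m10 ⊆ -1-10,-10--,01-1-
  m11 ⊆ --0-1,-10--,0---1,01-1-
  m14 ⊆ -1-10,0-11-,01-1-
  m17 ⊆ ---01,--0-1,-0--1
  m19 ⊆ --0-1,-0--1
  m21 ⊆ ---01,-0--1
  m24 ⊆ -10-- [E]
  m25 ⊆ ---01,--0-1,-10--
  m26 ⊆ -1-10,-10--
  m27 ⊆ --0-1,-10--
  m29 ⊆ ---01 [E]
  m30 ⊆ -1-10 [E]
E = {---01, -1-10, -10--}

3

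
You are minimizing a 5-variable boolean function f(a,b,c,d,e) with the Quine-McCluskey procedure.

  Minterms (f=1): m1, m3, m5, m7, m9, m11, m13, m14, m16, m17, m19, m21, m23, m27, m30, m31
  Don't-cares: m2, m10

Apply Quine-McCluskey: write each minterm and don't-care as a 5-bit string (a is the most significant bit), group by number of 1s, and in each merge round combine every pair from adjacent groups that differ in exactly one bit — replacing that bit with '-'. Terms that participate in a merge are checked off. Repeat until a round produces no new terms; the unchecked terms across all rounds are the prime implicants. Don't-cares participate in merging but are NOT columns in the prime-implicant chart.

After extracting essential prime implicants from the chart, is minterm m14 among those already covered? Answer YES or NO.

size-2^0 implicants → 00001(✓)  00010(✓)  00011(✓)  00101(✓)  00111(✓)  01001(✓)  01010(✓)  01011(✓)  01101(✓)  01110(✓)  10000(✓)  10001(✓)  10011(✓)  10101(✓)  10111(✓)  11011(✓)  11110(✓)  11111(✓)
size-2^1 implicants → -0001(✓)  -0011(✓)  -0101(✓)  -0111(✓)  -1011(✓)  -1110  0-001(✓)  0-010(✓)  0-011(✓)  0-101(✓)  00-01(✓)  00-11(✓)  000-1(✓)  0001-(✓)  001-1(✓)  01-01(✓)  01-10  010-1(✓)  0101-(✓)  1-011(✓)  1-111(✓)  10-01(✓)  10-11(✓)  100-1(✓)  1000-  101-1(✓)  11-11(✓)  1111-
size-2^2 implicants → --011  -0-01(✓)  -0-11(✓)  -00-1(✓)  -01-1(✓)  0--01  0-0-1  0-01-  00--1(✓)  1--11  10--1(✓)
size-2^3 implicants → -0--1
Unchecked terms (primes): --011, -0--1, -1110, 0--01, 0-0-1, 0-01-, 01-10, 1--11, 1000-, 1111-
Minterm coverage:
  m1 ⊆ -0--1,0--01,0-0-1
  m3 ⊆ --011,-0--1,0-0-1,0-01-
  m5 ⊆ -0--1,0--01
  m7 ⊆ -0--1 [E]
  m9 ⊆ 0--01,0-0-1
  m11 ⊆ --011,0-0-1,0-01-
  m13 ⊆ 0--01 [E]
  m14 ⊆ -1110,01-10
  m16 ⊆ 1000- [E]
  m17 ⊆ -0--1,1000-
  m19 ⊆ --011,-0--1,1--11
  m21 ⊆ -0--1 [E]
  m23 ⊆ -0--1,1--11
  m27 ⊆ --011,1--11
  m30 ⊆ -1110,1111-
  m31 ⊆ 1--11,1111-
E = {-0--1, 0--01, 1000-}

NO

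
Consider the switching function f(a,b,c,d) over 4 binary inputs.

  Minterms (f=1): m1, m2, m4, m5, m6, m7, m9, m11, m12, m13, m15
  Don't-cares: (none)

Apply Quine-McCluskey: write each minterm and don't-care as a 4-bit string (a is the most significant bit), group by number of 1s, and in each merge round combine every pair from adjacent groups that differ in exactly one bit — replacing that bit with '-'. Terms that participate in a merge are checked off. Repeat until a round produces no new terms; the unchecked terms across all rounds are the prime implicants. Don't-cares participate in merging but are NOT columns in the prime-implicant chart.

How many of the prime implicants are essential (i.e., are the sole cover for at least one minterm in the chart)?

size-2^0 implicants → 0001(✓)  0010(✓)  0100(✓)  0101(✓)  0110(✓)  0111(✓)  1001(✓)  1011(✓)  1100(✓)  1101(✓)  1111(✓)
size-2^1 implicants → -001(✓)  -100(✓)  -101(✓)  -111(✓)  0-01(✓)  0-10  01-0(✓)  01-1(✓)  010-(✓)  011-(✓)  1-01(✓)  1-11(✓)  10-1(✓)  11-1(✓)  110-(✓)
size-2^2 implicants → --01  -1-1  -10-  01--  1--1
Unchecked terms (primes): --01, -1-1, -10-, 0-10, 01--, 1--1
Minterm coverage:
  m1 ⊆ --01 [E]
  m2 ⊆ 0-10 [E]
  m4 ⊆ -10-,01--
  m5 ⊆ --01,-1-1,-10-,01--
  m6 ⊆ 0-10,01--
  m7 ⊆ -1-1,01--
  m9 ⊆ --01,1--1
  m11 ⊆ 1--1 [E]
  m12 ⊆ -10- [E]
  m13 ⊆ --01,-1-1,-10-,1--1
  m15 ⊆ -1-1,1--1
E = {--01, -10-, 0-10, 1--1}

4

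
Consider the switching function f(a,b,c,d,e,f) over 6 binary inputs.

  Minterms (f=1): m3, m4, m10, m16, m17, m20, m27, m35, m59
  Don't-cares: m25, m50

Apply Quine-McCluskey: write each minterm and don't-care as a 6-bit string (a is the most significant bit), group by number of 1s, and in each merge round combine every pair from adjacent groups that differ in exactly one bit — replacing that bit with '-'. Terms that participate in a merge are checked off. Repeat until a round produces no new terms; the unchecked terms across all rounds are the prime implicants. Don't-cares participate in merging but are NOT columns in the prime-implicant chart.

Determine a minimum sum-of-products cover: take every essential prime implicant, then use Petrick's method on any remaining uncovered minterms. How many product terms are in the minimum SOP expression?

5

Round 0: 000011✓ 000100✓ 001010 010000✓ 010001✓ 010100✓ 011001✓ 011011✓ 100011✓ 110010 111011✓
Round 1: -00011 -11011 0-0100 01-001 010-00 01000- 0110-1
PIs = {-00011, -11011, 0-0100, 001010, 01-001, 010-00, 01000-, 0110-1, 110010}
Coverage chart:
  m3: -00011 ←essential
  m4: 0-0100 ←essential
  m10: 001010 ←essential
  m16: 010-00,01000-
  m17: 01-001,01000-
  m20: 0-0100,010-00
  m27: -11011,0110-1
  m35: -00011 ←essential
  m59: -11011 ←essential
Essential: -00011, -11011, 0-0100, 001010
Petrick residual → 01000-
Min cover (5 terms): b'c'd'ef + bcd'ef + a'c'de'f' + a'b'cd'ef' + a'bc'd'e'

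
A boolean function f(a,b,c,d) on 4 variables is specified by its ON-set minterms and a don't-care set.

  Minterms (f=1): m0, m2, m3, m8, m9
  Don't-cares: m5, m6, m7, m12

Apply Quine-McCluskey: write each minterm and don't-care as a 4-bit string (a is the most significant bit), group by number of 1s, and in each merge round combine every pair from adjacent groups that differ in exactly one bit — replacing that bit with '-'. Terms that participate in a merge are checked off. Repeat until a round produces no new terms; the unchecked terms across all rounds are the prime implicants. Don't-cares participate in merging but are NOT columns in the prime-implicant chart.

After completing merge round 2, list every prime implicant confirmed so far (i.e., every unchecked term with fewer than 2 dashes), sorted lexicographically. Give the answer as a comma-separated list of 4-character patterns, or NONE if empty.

Round 0: 0000✓ 0010✓ 0011✓ 0101✓ 0110✓ 0111✓ 1000✓ 1001✓ 1100✓
Round 1: -000 0-10✓ 0-11✓ 00-0 001-✓ 01-1 011-✓ 1-00 100-
Round 2: 0-1-
PIs = {-000, 0-1-, 00-0, 01-1, 1-00, 100-}

-000, 00-0, 01-1, 1-00, 100-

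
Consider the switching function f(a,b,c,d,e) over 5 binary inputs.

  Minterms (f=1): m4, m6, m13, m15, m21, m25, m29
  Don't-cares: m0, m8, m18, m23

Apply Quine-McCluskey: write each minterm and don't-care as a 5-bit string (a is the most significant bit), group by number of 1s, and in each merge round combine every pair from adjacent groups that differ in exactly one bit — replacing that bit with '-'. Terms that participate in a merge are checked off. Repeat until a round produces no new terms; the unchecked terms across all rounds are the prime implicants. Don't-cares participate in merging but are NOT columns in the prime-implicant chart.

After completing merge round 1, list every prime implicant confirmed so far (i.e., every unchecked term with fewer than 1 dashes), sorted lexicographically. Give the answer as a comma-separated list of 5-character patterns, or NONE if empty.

10010

[col 0] 00000*, 00100*, 00110*, 01000*, 01101*, 01111*, 10010, 10101*, 10111*, 11001*, 11101*
[col 1] -1101, 0-000, 00-00, 001-0, 011-1, 1-101, 101-1, 11-01
Prime implicants: -1101, 0-000, 00-00, 001-0, 011-1, 1-101, 10010, 101-1, 11-01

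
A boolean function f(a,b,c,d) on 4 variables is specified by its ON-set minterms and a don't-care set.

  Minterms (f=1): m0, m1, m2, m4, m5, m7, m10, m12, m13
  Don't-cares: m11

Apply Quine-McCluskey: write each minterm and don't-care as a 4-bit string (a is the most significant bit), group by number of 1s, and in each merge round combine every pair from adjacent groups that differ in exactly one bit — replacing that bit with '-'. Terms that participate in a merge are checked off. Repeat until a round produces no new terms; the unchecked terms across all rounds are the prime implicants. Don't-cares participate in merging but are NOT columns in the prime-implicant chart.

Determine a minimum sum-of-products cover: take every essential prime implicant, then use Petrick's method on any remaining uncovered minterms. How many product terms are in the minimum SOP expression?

4

Round 0: 0000✓ 0001✓ 0010✓ 0100✓ 0101✓ 0111✓ 1010✓ 1011✓ 1100✓ 1101✓
Round 1: -010 -100✓ -101✓ 0-00✓ 0-01✓ 00-0 000-✓ 01-1 010-✓ 101- 110-✓
Round 2: -10- 0-0-
PIs = {-010, -10-, 0-0-, 00-0, 01-1, 101-}
Coverage chart:
  m0: 0-0-,00-0
  m1: 0-0- ←essential
  m2: -010,00-0
  m4: -10-,0-0-
  m5: -10-,0-0-,01-1
  m7: 01-1 ←essential
  m10: -010,101-
  m12: -10- ←essential
  m13: -10- ←essential
Essential: -10-, 0-0-, 01-1
Petrick residual → -010
Min cover (4 terms): b'cd' + bc' + a'c' + a'bd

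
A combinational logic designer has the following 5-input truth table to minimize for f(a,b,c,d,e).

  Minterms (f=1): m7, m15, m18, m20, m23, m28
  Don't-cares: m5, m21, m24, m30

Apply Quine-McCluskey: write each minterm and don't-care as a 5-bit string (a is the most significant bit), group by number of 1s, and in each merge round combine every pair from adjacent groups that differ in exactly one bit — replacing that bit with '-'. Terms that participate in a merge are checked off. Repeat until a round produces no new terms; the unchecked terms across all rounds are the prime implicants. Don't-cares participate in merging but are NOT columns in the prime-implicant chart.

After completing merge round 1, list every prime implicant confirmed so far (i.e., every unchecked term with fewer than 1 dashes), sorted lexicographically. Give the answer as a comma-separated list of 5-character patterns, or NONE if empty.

[col 0] 00101*, 00111*, 01111*, 10010, 10100*, 10101*, 10111*, 11000*, 11100*, 11110*
[col 1] -0101*, -0111*, 0-111, 001-1*, 1-100, 101-1*, 1010-, 11-00, 111-0
[col 2] -01-1
Prime implicants: -01-1, 0-111, 1-100, 10010, 1010-, 11-00, 111-0

10010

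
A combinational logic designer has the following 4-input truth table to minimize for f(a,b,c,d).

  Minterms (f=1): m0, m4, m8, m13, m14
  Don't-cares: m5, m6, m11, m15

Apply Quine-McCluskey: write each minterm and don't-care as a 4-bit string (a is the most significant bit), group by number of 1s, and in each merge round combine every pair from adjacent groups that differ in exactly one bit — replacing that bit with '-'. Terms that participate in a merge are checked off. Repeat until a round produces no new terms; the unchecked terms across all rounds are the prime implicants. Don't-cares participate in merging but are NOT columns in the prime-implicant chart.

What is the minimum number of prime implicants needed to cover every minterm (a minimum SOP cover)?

4

[col 0] 0000*, 0100*, 0101*, 0110*, 1000*, 1011*, 1101*, 1110*, 1111*
[col 1] -000, -101, -110, 0-00, 01-0, 010-, 1-11, 11-1, 111-
Prime implicants: -000, -101, -110, 0-00, 01-0, 010-, 1-11, 11-1, 111-
PI chart (minterm → PIs covering it):
  0 | -000,0-00
  4 | 0-00,01-0,010-
  8 | -000  (sole → essential)
  13 | -101,11-1
  14 | -110,111-
Essential prime implicants: -000
Petrick residual → -101, -110, 0-00
Minimum SOP uses 4 PIs: b'c'd' + bc'd + bcd' + a'c'd'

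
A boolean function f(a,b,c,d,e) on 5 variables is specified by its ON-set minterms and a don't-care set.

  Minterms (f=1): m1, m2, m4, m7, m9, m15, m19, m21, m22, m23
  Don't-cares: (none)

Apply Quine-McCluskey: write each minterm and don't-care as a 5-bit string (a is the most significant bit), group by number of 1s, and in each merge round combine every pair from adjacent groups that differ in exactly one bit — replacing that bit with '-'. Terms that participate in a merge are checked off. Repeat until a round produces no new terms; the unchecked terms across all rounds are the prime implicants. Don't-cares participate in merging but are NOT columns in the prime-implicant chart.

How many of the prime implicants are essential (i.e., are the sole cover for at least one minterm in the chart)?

7

size-2^0 implicants → 00001(✓)  00010  00100  00111(✓)  01001(✓)  01111(✓)  10011(✓)  10101(✓)  10110(✓)  10111(✓)
size-2^1 implicants → -0111  0-001  0-111  10-11  101-1  1011-
Unchecked terms (primes): -0111, 0-001, 0-111, 00010, 00100, 10-11, 101-1, 1011-
Minterm coverage:
  m1 ⊆ 0-001 [E]
  m2 ⊆ 00010 [E]
  m4 ⊆ 00100 [E]
  m7 ⊆ -0111,0-111
  m9 ⊆ 0-001 [E]
  m15 ⊆ 0-111 [E]
  m19 ⊆ 10-11 [E]
  m21 ⊆ 101-1 [E]
  m22 ⊆ 1011- [E]
  m23 ⊆ -0111,10-11,101-1,1011-
E = {0-001, 0-111, 00010, 00100, 10-11, 101-1, 1011-}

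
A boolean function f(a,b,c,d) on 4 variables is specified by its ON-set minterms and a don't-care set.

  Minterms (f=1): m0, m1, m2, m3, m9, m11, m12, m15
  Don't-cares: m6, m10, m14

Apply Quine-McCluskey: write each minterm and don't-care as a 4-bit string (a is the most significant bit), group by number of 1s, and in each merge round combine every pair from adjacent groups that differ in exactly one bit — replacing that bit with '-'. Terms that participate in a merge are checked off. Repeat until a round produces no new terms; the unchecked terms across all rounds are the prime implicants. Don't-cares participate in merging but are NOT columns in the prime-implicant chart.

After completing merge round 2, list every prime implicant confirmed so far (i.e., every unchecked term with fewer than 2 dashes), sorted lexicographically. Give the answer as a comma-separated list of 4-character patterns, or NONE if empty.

11-0

size-2^0 implicants → 0000(✓)  0001(✓)  0010(✓)  0011(✓)  0110(✓)  1001(✓)  1010(✓)  1011(✓)  1100(✓)  1110(✓)  1111(✓)
size-2^1 implicants → -001(✓)  -010(✓)  -011(✓)  -110(✓)  0-10(✓)  00-0(✓)  00-1(✓)  000-(✓)  001-(✓)  1-10(✓)  1-11(✓)  10-1(✓)  101-(✓)  11-0  111-(✓)
size-2^2 implicants → --10  -0-1  -01-  00--  1-1-
Unchecked terms (primes): --10, -0-1, -01-, 00--, 1-1-, 11-0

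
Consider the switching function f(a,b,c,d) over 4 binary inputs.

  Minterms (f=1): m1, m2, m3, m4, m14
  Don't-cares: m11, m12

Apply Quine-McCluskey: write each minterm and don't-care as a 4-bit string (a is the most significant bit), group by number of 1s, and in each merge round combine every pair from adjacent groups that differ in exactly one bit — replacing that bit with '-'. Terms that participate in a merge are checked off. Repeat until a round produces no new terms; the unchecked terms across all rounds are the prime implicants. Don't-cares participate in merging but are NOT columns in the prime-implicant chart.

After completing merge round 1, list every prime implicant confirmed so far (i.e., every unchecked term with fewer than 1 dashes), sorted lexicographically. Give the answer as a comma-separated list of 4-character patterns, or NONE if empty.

NONE

Round 0: 0001✓ 0010✓ 0011✓ 0100✓ 1011✓ 1100✓ 1110✓
Round 1: -011 -100 00-1 001- 11-0
PIs = {-011, -100, 00-1, 001-, 11-0}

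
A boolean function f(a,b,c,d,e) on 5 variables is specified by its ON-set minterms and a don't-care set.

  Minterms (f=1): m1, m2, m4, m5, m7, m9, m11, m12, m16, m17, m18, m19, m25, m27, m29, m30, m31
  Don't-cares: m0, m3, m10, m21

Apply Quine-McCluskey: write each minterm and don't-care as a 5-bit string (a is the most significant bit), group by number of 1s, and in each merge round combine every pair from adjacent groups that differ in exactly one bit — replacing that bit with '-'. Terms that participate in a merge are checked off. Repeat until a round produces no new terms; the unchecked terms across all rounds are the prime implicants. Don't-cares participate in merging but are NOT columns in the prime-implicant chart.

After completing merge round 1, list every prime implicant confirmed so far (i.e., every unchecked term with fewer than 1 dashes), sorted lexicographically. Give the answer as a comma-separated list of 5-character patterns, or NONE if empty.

[col 0] 00000*, 00001*, 00010*, 00011*, 00100*, 00101*, 00111*, 01001*, 01010*, 01011*, 01100*, 10000*, 10001*, 10010*, 10011*, 10101*, 11001*, 11011*, 11101*, 11110*, 11111*
[col 1] -0000*, -0001*, -0010*, -0011*, -0101*, -1001*, -1011*, 0-001*, 0-010*, 0-011*, 0-100, 00-00*, 00-01*, 00-11*, 000-0*, 000-1*, 0000-*, 0001-*, 001-1*, 0010-*, 010-1*, 0101-*, 1-001*, 1-011*, 1-101*, 10-01*, 100-0*, 100-1*, 1000-*, 1001-*, 11-01*, 11-11*, 110-1*, 111-1*, 1111-
[col 2] --001*, --011*, -0-01, -00-0*, -00-1*, -000-*, -001-*, -10-1*, 0-0-1*, 0-01-, 00--1, 00-0-, 000--*, 1--01, 1-0-1*, 100--*, 11--1
[col 3] --0-1, -00--
Prime implicants: --0-1, -0-01, -00--, 0-01-, 0-100, 00--1, 00-0-, 1--01, 11--1, 1111-

NONE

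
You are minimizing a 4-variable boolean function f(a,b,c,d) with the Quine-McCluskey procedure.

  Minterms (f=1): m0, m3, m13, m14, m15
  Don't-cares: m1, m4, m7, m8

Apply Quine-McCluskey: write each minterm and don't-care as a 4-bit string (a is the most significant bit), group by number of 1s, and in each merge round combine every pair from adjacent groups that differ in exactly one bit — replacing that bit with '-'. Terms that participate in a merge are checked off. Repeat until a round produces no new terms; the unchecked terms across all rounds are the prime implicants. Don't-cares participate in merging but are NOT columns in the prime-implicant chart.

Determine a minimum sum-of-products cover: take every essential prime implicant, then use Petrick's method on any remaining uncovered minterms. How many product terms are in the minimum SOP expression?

size-2^0 implicants → 0000(✓)  0001(✓)  0011(✓)  0100(✓)  0111(✓)  1000(✓)  1101(✓)  1110(✓)  1111(✓)
size-2^1 implicants → -000  -111  0-00  0-11  00-1  000-  11-1  111-
Unchecked terms (primes): -000, -111, 0-00, 0-11, 00-1, 000-, 11-1, 111-
Minterm coverage:
  m0 ⊆ -000,0-00,000-
  m3 ⊆ 0-11,00-1
  m13 ⊆ 11-1 [E]
  m14 ⊆ 111- [E]
  m15 ⊆ -111,11-1,111-
E = {11-1, 111-}
Petrick residual → -000, 0-11
Cover = b'c'd' + a'cd + abd + abc  |cover|=4

4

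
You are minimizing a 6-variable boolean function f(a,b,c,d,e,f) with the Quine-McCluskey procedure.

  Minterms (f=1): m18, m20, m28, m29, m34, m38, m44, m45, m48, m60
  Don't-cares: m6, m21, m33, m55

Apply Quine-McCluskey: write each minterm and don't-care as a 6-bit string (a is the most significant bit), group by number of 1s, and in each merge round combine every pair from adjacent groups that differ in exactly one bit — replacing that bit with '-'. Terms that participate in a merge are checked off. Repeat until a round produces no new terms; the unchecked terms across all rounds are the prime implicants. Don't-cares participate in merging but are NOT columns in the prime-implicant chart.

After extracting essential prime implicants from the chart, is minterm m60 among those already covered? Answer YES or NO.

NO

Round 0: 000110✓ 010010 010100✓ 010101✓ 011100✓ 011101✓ 100001 100010✓ 100110✓ 101100✓ 101101✓ 110000 110111 111100✓
Round 1: -00110 -11100 01-100✓ 01-101✓ 01010-✓ 01110-✓ 1-1100 100-10 10110-
Round 2: 01-10-
PIs = {-00110, -11100, 01-10-, 010010, 1-1100, 100-10, 100001, 10110-, 110000, 110111}
Coverage chart:
  m18: 010010 ←essential
  m20: 01-10- ←essential
  m28: -11100,01-10-
  m29: 01-10- ←essential
  m34: 100-10 ←essential
  m38: -00110,100-10
  m44: 1-1100,10110-
  m45: 10110- ←essential
  m48: 110000 ←essential
  m60: -11100,1-1100
Essential: 01-10-, 010010, 100-10, 10110-, 110000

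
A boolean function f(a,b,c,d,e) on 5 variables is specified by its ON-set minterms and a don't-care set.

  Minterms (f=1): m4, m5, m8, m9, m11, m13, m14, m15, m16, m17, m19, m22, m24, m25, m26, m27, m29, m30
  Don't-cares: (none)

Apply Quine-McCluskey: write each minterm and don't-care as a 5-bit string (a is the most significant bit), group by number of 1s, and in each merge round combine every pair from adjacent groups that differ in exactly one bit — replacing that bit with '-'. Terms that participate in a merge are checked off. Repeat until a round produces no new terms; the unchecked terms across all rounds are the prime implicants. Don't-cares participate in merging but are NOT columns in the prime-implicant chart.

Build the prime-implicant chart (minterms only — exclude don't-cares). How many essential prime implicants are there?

Round 0: 00100✓ 00101✓ 01000✓ 01001✓ 01011✓ 01101✓ 01110✓ 01111✓ 10000✓ 10001✓ 10011✓ 10110✓ 11000✓ 11001✓ 11010✓ 11011✓ 11101✓ 11110✓
Round 1: -1000✓ -1001✓ -1011✓ -1101✓ -1110 0-101 0010- 01-01✓ 01-11✓ 010-1✓ 0100-✓ 011-1✓ 0111- 1-000✓ 1-001✓ 1-011✓ 1-110 100-1✓ 1000-✓ 11-01✓ 11-10 110-0✓ 110-1✓ 1100-✓ 1101-✓
Round 2: -1-01 -10-1 -100- 01--1 1-0-1 1-00- 110--
PIs = {-1-01, -10-1, -100-, -1110, 0-101, 0010-, 01--1, 0111-, 1-0-1, 1-00-, 1-110, 11-10, 110--}
Coverage chart:
  m4: 0010- ←essential
  m5: 0-101,0010-
  m8: -100- ←essential
  m9: -1-01,-10-1,-100-,01--1
  m11: -10-1,01--1
  m13: -1-01,0-101,01--1
  m14: -1110,0111-
  m15: 01--1,0111-
  m16: 1-00- ←essential
  m17: 1-0-1,1-00-
  m19: 1-0-1 ←essential
  m22: 1-110 ←essential
  m24: -100-,1-00-,110--
  m25: -1-01,-10-1,-100-,1-0-1,1-00-,110--
  m26: 11-10,110--
  m27: -10-1,1-0-1,110--
  m29: -1-01 ←essential
  m30: -1110,1-110,11-10
Essential: -1-01, -100-, 0010-, 1-0-1, 1-00-, 1-110

6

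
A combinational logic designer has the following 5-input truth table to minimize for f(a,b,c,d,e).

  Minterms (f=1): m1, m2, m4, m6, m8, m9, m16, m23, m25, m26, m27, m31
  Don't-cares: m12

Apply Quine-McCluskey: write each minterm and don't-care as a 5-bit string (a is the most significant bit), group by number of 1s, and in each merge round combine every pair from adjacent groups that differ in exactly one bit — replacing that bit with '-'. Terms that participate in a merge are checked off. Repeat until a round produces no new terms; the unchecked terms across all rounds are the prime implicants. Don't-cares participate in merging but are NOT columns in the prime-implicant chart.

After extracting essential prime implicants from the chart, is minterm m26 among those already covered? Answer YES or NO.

YES

size-2^0 implicants → 00001(✓)  00010(✓)  00100(✓)  00110(✓)  01000(✓)  01001(✓)  01100(✓)  10000  10111(✓)  11001(✓)  11010(✓)  11011(✓)  11111(✓)
size-2^1 implicants → -1001  0-001  0-100  00-10  001-0  01-00  0100-  1-111  11-11  110-1  1101-
Unchecked terms (primes): -1001, 0-001, 0-100, 00-10, 001-0, 01-00, 0100-, 1-111, 10000, 11-11, 110-1, 1101-
Minterm coverage:
  m1 ⊆ 0-001 [E]
  m2 ⊆ 00-10 [E]
  m4 ⊆ 0-100,001-0
  m6 ⊆ 00-10,001-0
  m8 ⊆ 01-00,0100-
  m9 ⊆ -1001,0-001,0100-
  m16 ⊆ 10000 [E]
  m23 ⊆ 1-111 [E]
  m25 ⊆ -1001,110-1
  m26 ⊆ 1101- [E]
  m27 ⊆ 11-11,110-1,1101-
  m31 ⊆ 1-111,11-11
E = {0-001, 00-10, 1-111, 10000, 1101-}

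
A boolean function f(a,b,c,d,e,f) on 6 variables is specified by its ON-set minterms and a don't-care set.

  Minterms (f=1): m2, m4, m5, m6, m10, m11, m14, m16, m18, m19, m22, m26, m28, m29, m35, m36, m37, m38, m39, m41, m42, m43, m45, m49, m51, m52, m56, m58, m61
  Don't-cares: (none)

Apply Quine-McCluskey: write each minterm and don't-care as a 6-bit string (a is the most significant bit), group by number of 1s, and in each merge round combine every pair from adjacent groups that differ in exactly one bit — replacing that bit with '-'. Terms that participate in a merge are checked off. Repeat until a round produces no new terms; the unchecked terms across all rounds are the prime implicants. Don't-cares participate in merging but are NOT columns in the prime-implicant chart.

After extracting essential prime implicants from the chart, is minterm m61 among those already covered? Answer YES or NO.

Round 0: 000010✓ 000100✓ 000101✓ 000110✓ 001010✓ 001011✓ 001110✓ 010000✓ 010010✓ 010011✓ 010110✓ 011010✓ 011100✓ 011101✓ 100011✓ 100100✓ 100101✓ 100110✓ 100111✓ 101001✓ 101010✓ 101011✓ 101101✓ 110001✓ 110011✓ 110100✓ 111000✓ 111010✓ 111101✓
Round 1: -00100✓ -00101✓ -00110✓ -01010✓ -01011✓ -10011 -11010✓ -11101 0-0010✓ 0-0110✓ 0-1010✓ 00-010✓ 00-110✓ 000-10✓ 0001-0✓ 00010-✓ 001-10✓ 00101-✓ 01-010✓ 010-10✓ 0100-0 01001- 01110- 1-0011 1-0100 1-1010✓ 1-1101 10-011 10-101 100-11 1001-0✓ 1001-1✓ 10010-✓ 10011-✓ 101-01 1010-1 10101-✓ 1100-1 1110-0
Round 2: --1010 -001-0 -0010- -0101- 0--010 0-0-10 00--10 1001--
PIs = {--1010, -001-0, -0010-, -0101-, -10011, -11101, 0--010, 0-0-10, 00--10, 0100-0, 01001-, 01110-, 1-0011, 1-0100, 1-1101, 10-011, 10-101, 100-11, 1001--, 101-01, 1010-1, 1100-1, 1110-0}
Coverage chart:
  m2: 0--010,0-0-10,00--10
  m4: -001-0,-0010-
  m5: -0010- ←essential
  m6: -001-0,0-0-10,00--10
  m10: --1010,-0101-,0--010,00--10
  m11: -0101- ←essential
  m14: 00--10 ←essential
  m16: 0100-0 ←essential
  m18: 0--010,0-0-10,0100-0,01001-
  m19: -10011,01001-
  m22: 0-0-10 ←essential
  m26: --1010,0--010
  m28: 01110- ←essential
  m29: -11101,01110-
  m35: 1-0011,10-011,100-11
  m36: -001-0,-0010-,1-0100,1001--
  m37: -0010-,10-101,1001--
  m38: -001-0,1001--
  m39: 100-11,1001--
  m41: 101-01,1010-1
  m42: --1010,-0101-
  m43: -0101-,10-011,1010-1
  m45: 1-1101,10-101,101-01
  m49: 1100-1 ←essential
  m51: -10011,1-0011,1100-1
  m52: 1-0100 ←essential
  m56: 1110-0 ←essential
  m58: --1010,1110-0
  m61: -11101,1-1101
Essential: -0010-, -0101-, 0-0-10, 00--10, 0100-0, 01110-, 1-0100, 1100-1, 1110-0

NO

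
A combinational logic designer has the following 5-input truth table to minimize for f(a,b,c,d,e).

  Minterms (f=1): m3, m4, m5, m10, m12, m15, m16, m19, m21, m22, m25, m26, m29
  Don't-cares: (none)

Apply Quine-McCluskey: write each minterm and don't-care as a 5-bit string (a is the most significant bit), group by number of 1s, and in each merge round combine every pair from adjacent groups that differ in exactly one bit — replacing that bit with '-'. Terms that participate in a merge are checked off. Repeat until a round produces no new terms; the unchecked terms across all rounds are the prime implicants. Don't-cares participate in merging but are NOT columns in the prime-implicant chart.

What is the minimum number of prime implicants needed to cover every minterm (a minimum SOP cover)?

8

size-2^0 implicants → 00011(✓)  00100(✓)  00101(✓)  01010(✓)  01100(✓)  01111  10000  10011(✓)  10101(✓)  10110  11001(✓)  11010(✓)  11101(✓)
size-2^1 implicants → -0011  -0101  -1010  0-100  0010-  1-101  11-01
Unchecked terms (primes): -0011, -0101, -1010, 0-100, 0010-, 01111, 1-101, 10000, 10110, 11-01
Minterm coverage:
  m3 ⊆ -0011 [E]
  m4 ⊆ 0-100,0010-
  m5 ⊆ -0101,0010-
  m10 ⊆ -1010 [E]
  m12 ⊆ 0-100 [E]
  m15 ⊆ 01111 [E]
  m16 ⊆ 10000 [E]
  m19 ⊆ -0011 [E]
  m21 ⊆ -0101,1-101
  m22 ⊆ 10110 [E]
  m25 ⊆ 11-01 [E]
  m26 ⊆ -1010 [E]
  m29 ⊆ 1-101,11-01
E = {-0011, -1010, 0-100, 01111, 10000, 10110, 11-01}
Petrick residual → -0101
Cover = b'c'de + b'cd'e + bc'de' + a'cd'e' + a'bcde + ab'c'd'e' + ab'cde' + abd'e  |cover|=8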